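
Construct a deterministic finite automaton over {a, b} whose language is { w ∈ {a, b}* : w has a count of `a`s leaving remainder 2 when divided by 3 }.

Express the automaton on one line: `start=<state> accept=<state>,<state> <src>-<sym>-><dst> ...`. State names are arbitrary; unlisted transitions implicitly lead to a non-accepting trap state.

The only thing that matters is how many `a`s have appeared, reduced mod 3. Use one state per residue: q0 for 0, …, q2 for 2. Reading `a` moves to the next residue; anything else stays put. q2 is accepting.
3 states suffice.
        a   b  
>  q0   q1  q0 
   q1   q2  q1 
 * q2   q0  q2 
(> = start, * = accepting)

start=q0 accept=q2 q0-a->q1 q0-b->q0 q1-a->q2 q1-b->q1 q2-a->q0 q2-b->q2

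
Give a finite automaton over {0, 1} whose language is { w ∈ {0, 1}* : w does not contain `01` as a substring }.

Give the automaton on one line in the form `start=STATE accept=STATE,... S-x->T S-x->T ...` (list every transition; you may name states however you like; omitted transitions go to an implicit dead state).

start=q0 accept=q0,q1 q0-0->q1 q0-1->q0 q1-0->q1 q1-1->q2 q2-0->q2 q2-1->q2

Track partial matches of the forbidden pattern `01`. State q2 is a dead state reached once `01` has occurred; every other state accepts. q0 means no part of `01` is currently matched.
3 states suffice.
        0   1  
>* q0   q1  q0 
 * q1   q1  q2 
   q2   q2  q2 
(> = start, * = accepting)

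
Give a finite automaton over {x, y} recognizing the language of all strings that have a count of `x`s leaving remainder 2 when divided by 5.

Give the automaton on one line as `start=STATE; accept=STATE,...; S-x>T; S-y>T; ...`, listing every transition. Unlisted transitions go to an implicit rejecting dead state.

start=s0; accept=s2; s0-x>s1; s0-y>s0; s1-x>s2; s1-y>s1; s2-x>s3; s2-y>s2; s3-x>s4; s3-y>s3; s4-x>s0; s4-y>s4

Keep the running count of `x`s modulo 5: each `x` advances along the cycle s0 → s1 → s2 → s3 → s4 → s0 while other symbols loop. Accept at s2.
With 5 states:
        x   y  
>  s0   s1  s0 
   s1   s2  s1 
 * s2   s3  s2 
   s3   s4  s3 
   s4   s0  s4 
(> = start, * = accepting)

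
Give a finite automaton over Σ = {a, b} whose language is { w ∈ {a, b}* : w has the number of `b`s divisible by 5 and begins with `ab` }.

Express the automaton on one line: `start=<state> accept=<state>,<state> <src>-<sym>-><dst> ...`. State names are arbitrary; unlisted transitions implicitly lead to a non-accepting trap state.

Run two small machines in parallel and take their product. One (5 states) tracks the count of `b`s modulo 5; the other (4 states) tracks whether the input so far still matches the prefix `ab`. Each combined state is a pair, one component from each; accept when both components accept.
A 12-state machine:
          a    b  
>  q0     q1   q2 
   q1     q3   q4 
   q2     q2   q5 
   q3     q3   q2 
   q4     q4   q6 
   q5     q5   q7 
   q6     q6   q8 
   q7     q7   q9 
   q8     q8  q10 
   q9     q9   q3 
   q10   q10  q11 
 * q11   q11   q4 
(> = start, * = accepting)

start=q0 accept=q11 q0-a->q1 q0-b->q2 q1-a->q3 q1-b->q4 q2-a->q2 q2-b->q5 q3-a->q3 q3-b->q2 q4-a->q4 q4-b->q6 q5-a->q5 q5-b->q7 q6-a->q6 q6-b->q8 q7-a->q7 q7-b->q9 q8-a->q8 q8-b->q10 q9-a->q9 q9-b->q3 q10-a->q10 q10-b->q11 q11-a->q11 q11-b->q4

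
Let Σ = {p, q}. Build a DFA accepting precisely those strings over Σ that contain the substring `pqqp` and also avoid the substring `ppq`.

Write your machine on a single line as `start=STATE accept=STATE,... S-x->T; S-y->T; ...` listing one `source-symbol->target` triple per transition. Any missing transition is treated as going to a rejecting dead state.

start=s0; accept=s8,s11,s12; s0-p->s1; s0-q->s0; s1-p->s2; s1-q->s3; s2-p->s2; s2-q->s4; s3-p->s1; s3-q->s5; s4-p->s6; s4-q->s7; s5-p->s8; s5-q->s0; s6-p->s6; s6-q->s4; s7-p->s9; s7-q->s10; s8-p->s11; s8-q->s12; s9-p->s9; s9-q->s9; s10-p->s6; s10-q->s10; s11-p->s11; s11-q->s9; s12-p->s8; s12-q->s12

Handle the two conditions separately and then intersect. The first has 5 states tracking whether and how much of `pqqp` has been seen; the second has 4 states tracking partial matches of the forbidden pattern `ppq`. A product state is a pair (one from each), accepting exactly when both do.
With 13 states:
          p    q  
>  s0     s1   s0 
   s1     s2   s3 
   s2     s2   s4 
   s3     s1   s5 
   s4     s6   s7 
   s5     s8   s0 
   s6     s6   s4 
   s7     s9  s10 
 * s8    s11  s12 
   s9     s9   s9 
   s10    s6  s10 
 * s11   s11   s9 
 * s12    s8  s12 
(> = start, * = accepting)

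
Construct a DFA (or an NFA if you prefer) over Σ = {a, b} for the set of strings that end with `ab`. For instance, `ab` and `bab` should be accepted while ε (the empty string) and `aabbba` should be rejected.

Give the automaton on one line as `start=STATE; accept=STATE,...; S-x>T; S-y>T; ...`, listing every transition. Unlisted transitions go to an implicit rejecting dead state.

start=s0; accept=s2; s0-a>s1; s0-b>s0; s1-a>s1; s1-b>s2; s2-a>s1; s2-b>s0

Let each state record the length of the longest suffix of the input read so far that is also a prefix of `ab`. s1 means the last symbol is `a`; s2 means the last 2 symbols are `ab`. Accept only at s2, where the string currently ends in `ab`.
        a   b  
>  s0   s1  s0 
   s1   s1  s2 
 * s2   s1  s0 
(> = start, * = accepting)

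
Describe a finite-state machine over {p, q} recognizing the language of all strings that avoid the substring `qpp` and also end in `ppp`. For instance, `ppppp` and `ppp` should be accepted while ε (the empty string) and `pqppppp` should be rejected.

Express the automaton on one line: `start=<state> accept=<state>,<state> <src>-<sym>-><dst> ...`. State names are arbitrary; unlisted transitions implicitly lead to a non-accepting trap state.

start=s0 accept=s5 s0-p->s1 s0-q->s2 s1-p->s3 s1-q->s2 s2-p->s4 s2-q->s2 s3-p->s5 s3-q->s2 s4-p->s6 s4-q->s2 s5-p->s5 s5-q->s2 s6-p->s7 s6-q->s8 s7-p->s7 s7-q->s8 s8-p->s9 s8-q->s8 s9-p->s6 s9-q->s8

Run two small machines in parallel and take their product. The first has 4 states tracking partial matches of the forbidden pattern `qpp`; the second has 4 states tracking how much of the suffix `ppp` has currently been matched. A product state is a pair (one from each), accepting exactly when both do.
A 10-state machine:
        p   q  
>  s0   s1  s2 
   s1   s3  s2 
   s2   s4  s2 
   s3   s5  s2 
   s4   s6  s2 
 * s5   s5  s2 
   s6   s7  s8 
   s7   s7  s8 
   s8   s9  s8 
   s9   s6  s8 
(> = start, * = accepting)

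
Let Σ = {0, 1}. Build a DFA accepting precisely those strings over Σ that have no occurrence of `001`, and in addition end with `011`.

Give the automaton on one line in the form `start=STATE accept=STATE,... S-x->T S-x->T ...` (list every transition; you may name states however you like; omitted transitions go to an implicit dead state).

Handle the two conditions separately and then intersect. The first has 4 states tracking partial matches of the forbidden pattern `001`; the second has 4 states tracking how much of the suffix `011` has currently been matched. A product state is a pair (one from each), accepting exactly when both do. Minimizing collapses redundant product states.
        0   1  
>  q0   q1  q0 
   q1   q2  q3 
   q2   q2  q2 
   q3   q1  q4 
 * q4   q1  q0 
(> = start, * = accepting)

start=q0 accept=q4 q0-0->q1 q0-1->q0 q1-0->q2 q1-1->q3 q2-0->q2 q2-1->q2 q3-0->q1 q3-1->q4 q4-0->q1 q4-1->q0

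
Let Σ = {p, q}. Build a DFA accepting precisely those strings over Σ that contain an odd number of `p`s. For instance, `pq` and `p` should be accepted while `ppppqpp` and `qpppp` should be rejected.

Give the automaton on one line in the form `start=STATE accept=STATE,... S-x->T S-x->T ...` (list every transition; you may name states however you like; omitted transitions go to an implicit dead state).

start=S0 accept=S1 S0-p->S1 S0-q->S0 S1-p->S0 S1-q->S1

Keep the running count of `p`s modulo 2: each `p` advances along the cycle S0 → S1 → S0 while other symbols loop. Accept at S1.
        p   q  
>  S0   S1  S0 
 * S1   S0  S1 
(> = start, * = accepting)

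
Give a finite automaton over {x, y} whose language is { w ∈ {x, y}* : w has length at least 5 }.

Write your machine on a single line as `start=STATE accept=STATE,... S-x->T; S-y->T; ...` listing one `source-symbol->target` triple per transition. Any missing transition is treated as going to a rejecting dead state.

Count input length up to 6: every symbol moves from q0 toward q6, which means 'more than 5' and absorbs. Accept from {q5, q6}.
        x   y  
>  q0   q1  q1 
   q1   q2  q2 
   q2   q3  q3 
   q3   q4  q4 
   q4   q5  q5 
 * q5   q6  q6 
 * q6   q6  q6 
(> = start, * = accepting)

start=q0; accept=q5,q6; q0-x->q1; q0-y->q1; q1-x->q2; q1-y->q2; q2-x->q3; q2-y->q3; q3-x->q4; q3-y->q4; q4-x->q5; q4-y->q5; q5-x->q6; q5-y->q6; q6-x->q6; q6-y->q6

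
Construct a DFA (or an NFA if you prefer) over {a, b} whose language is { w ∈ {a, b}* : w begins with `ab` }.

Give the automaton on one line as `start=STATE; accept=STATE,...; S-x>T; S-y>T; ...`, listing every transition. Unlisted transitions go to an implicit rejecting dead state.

start=S0; accept=S2; S0-a>S1; S0-b>S3; S1-a>S3; S1-b>S2; S2-a>S2; S2-b>S2; S3-a>S3; S3-b>S3

Walk along `ab` while the input agrees: from S0 take `a` to S1, and so on. Any deviation drops to the rejecting sink S3. Once S2 is reached the prefix is confirmed and every continuation is accepted.
A 4-state machine:
        a   b  
>  S0   S1  S3 
   S1   S3  S2 
 * S2   S2  S2 
   S3   S3  S3 
(> = start, * = accepting)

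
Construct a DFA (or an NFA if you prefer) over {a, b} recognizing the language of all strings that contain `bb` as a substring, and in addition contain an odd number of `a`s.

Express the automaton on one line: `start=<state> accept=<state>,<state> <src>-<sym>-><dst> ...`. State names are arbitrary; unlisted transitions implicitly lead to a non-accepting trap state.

start=q0 accept=q5 q0-a->q1 q0-b->q2 q1-a->q0 q1-b->q3 q2-a->q1 q2-b->q4 q3-a->q0 q3-b->q5 q4-a->q5 q4-b->q4 q5-a->q4 q5-b->q5

Build one automaton per condition and run them in lockstep. One (3 states) tracks whether and how much of `bb` has been seen; the other (2 states) tracks the count of `a`s modulo 2. Each combined state is a pair, one component from each; accept when both components accept.
A 6-state machine:
        a   b  
>  q0   q1  q2 
   q1   q0  q3 
   q2   q1  q4 
   q3   q0  q5 
   q4   q5  q4 
 * q5   q4  q5 
(> = start, * = accepting)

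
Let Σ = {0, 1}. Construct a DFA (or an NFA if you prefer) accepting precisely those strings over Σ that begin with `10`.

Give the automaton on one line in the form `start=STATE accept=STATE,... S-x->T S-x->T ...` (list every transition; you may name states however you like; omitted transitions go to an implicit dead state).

Walk along `10` while the input agrees: from q0 take `1` to q1, and so on. Any deviation drops to the rejecting sink q3. Once q2 is reached the prefix is confirmed and every continuation is accepted.
        0   1  
>  q0   q3  q1 
   q1   q2  q3 
 * q2   q2  q2 
   q3   q3  q3 
(> = start, * = accepting)

start=q0 accept=q2 q0-0->q3 q0-1->q1 q1-0->q2 q1-1->q3 q2-0->q2 q2-1->q2 q3-0->q3 q3-1->q3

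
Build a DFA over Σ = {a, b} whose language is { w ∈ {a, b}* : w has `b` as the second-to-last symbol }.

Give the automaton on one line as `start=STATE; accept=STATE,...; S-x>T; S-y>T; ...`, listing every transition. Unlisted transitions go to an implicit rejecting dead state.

start=S0; accept=S5,S6; S0-a>S1; S0-b>S2; S1-a>S3; S1-b>S4; S2-a>S5; S2-b>S6; S3-a>S3; S3-b>S4; S4-a>S5; S4-b>S6; S5-a>S3; S5-b>S4; S6-a>S5; S6-b>S6

Because acceptance depends on a position counted from the end, the machine has to buffer the most recent 2 symbols. Make each state the string of the last up-to-2 symbols read; on input `x` shift the window left and append `x`. Accept when the buffered window has length 2 and begins with `b`.
With 7 states:
        a   b  
>  S0   S1  S2 
   S1   S3  S4 
   S2   S5  S6 
   S3   S3  S4 
   S4   S5  S6 
 * S5   S3  S4 
 * S6   S5  S6 
(> = start, * = accepting)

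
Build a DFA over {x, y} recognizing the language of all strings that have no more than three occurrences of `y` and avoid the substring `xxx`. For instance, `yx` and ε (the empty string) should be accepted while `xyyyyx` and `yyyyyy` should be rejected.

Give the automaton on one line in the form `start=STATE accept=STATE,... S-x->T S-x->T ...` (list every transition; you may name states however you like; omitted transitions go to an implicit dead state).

Run two small machines in parallel and take their product. The first has 5 states tracking the count of `y`s, saturating at 4; the second has 4 states tracking partial matches of the forbidden pattern `xxx`. A product state is a pair (one from each), accepting exactly when both do.
20 states suffice.
       x  y 
>* A   B  C 
 * B   D  C 
 * C   E  F 
 * D   G  C 
 * E   H  F 
 * F   I  J 
   G   G  K 
 * H   K  F 
 * I   L  J 
 * J   M  N 
   K   K  O 
 * L   O  J 
 * M   P  N 
   N   Q  N 
   O   O  R 
 * P   R  N 
   Q   S  N 
   R   R  T 
   S   T  N 
   T   T  T 
(> = start, * = accepting)

start=A accept=A,B,C,D,E,F,H,I,J,L,M,P A-x->B A-y->C B-x->D B-y->C C-x->E C-y->F D-x->G D-y->C E-x->H E-y->F F-x->I F-y->J G-x->G G-y->K H-x->K H-y->F I-x->L I-y->J J-x->M J-y->N K-x->K K-y->O L-x->O L-y->J M-x->P M-y->N N-x->Q N-y->N O-x->O O-y->R P-x->R P-y->N Q-x->S Q-y->N R-x->R R-y->T S-x->T S-y->N T-x->T T-y->T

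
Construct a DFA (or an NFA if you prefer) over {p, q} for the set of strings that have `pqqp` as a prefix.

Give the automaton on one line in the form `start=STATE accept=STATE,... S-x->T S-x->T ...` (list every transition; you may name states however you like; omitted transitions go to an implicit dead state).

start=A accept=E A-p->B A-q->F B-p->F B-q->C C-p->F C-q->D D-p->E D-q->F E-p->E E-q->E F-p->F F-q->F

Check the first 4 symbols one by one: A through D record how many have matched `pqqp` so far; any wrong symbol goes to the dead state F. After all 4 match we enter the accepting sink E.
A 6-state machine:
       p  q 
>  A   B  F 
   B   F  C 
   C   F  D 
   D   E  F 
 * E   E  E 
   F   F  F 
(> = start, * = accepting)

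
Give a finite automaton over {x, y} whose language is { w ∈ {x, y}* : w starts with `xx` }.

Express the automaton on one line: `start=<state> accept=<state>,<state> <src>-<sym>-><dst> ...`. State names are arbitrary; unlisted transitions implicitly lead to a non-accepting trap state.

Walk along `xx` while the input agrees: from q0 take `x` to q1, and so on. Any deviation drops to the rejecting sink q3. Once q2 is reached the prefix is confirmed and every continuation is accepted.
A 4-state machine:
        x   y  
>  q0   q1  q3 
   q1   q2  q3 
 * q2   q2  q2 
   q3   q3  q3 
(> = start, * = accepting)

start=q0 accept=q2 q0-x->q1 q0-y->q3 q1-x->q2 q1-y->q3 q2-x->q2 q2-y->q2 q3-x->q3 q3-y->q3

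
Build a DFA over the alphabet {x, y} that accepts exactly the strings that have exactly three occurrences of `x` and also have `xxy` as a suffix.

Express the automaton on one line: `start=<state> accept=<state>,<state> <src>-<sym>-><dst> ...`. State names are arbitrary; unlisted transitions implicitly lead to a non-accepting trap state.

Build one automaton per condition and run them in lockstep. The first has 5 states tracking the count of `x`s, saturating at 4; the second has 4 states tracking how much of the suffix `xxy` has currently been matched. A product state is a pair (one from each), accepting exactly when both do.
          x    y  
>  s0     s1   s0 
   s1     s2   s3 
   s2     s4   s5 
   s3     s6   s3 
   s4     s7   s8 
   s5     s9  s10 
   s6     s4  s10 
   s7     s7  s11 
 * s8    s12  s13 
   s9     s7  s13 
   s10    s9  s10 
   s11   s12  s14 
   s12    s7  s14 
   s13   s12  s13 
   s14   s12  s14 
(> = start, * = accepting)

start=s0 accept=s8 s0-x->s1 s0-y->s0 s1-x->s2 s1-y->s3 s2-x->s4 s2-y->s5 s3-x->s6 s3-y->s3 s4-x->s7 s4-y->s8 s5-x->s9 s5-y->s10 s6-x->s4 s6-y->s10 s7-x->s7 s7-y->s11 s8-x->s12 s8-y->s13 s9-x->s7 s9-y->s13 s10-x->s9 s10-y->s10 s11-x->s12 s11-y->s14 s12-x->s7 s12-y->s14 s13-x->s12 s13-y->s13 s14-x->s12 s14-y->s14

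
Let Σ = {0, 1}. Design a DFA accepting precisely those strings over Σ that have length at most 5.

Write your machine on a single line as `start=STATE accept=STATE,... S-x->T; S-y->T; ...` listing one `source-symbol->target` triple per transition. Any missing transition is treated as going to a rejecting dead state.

start=s0; accept=s0,s1,s2,s3,s4,s5; s0-0->s1; s0-1->s1; s1-0->s2; s1-1->s2; s2-0->s3; s2-1->s3; s3-0->s4; s3-1->s4; s4-0->s5; s4-1->s5; s5-0->s6; s5-1->s6; s6-0->s6; s6-1->s6

Count input length up to 6: every symbol moves from s0 toward s6, which means 'more than 5' and absorbs. Accept from {s0, s1, s2, s3, s4, s5}.
        0   1  
>* s0   s1  s1 
 * s1   s2  s2 
 * s2   s3  s3 
 * s3   s4  s4 
 * s4   s5  s5 
 * s5   s6  s6 
   s6   s6  s6 
(> = start, * = accepting)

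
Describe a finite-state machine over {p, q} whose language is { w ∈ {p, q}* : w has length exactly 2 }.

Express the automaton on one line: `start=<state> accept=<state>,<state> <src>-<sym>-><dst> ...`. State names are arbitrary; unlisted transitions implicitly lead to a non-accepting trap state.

start=S0 accept=S2 S0-p->S1 S0-q->S1 S1-p->S2 S1-q->S2 S2-p->S3 S2-q->S3 S3-p->S3 S3-q->S3

Count input length up to 3: every symbol moves from S0 toward S3, which means 'more than 2' and absorbs. Accept from {S2}.
        p   q  
>  S0   S1  S1 
   S1   S2  S2 
 * S2   S3  S3 
   S3   S3  S3 
(> = start, * = accepting)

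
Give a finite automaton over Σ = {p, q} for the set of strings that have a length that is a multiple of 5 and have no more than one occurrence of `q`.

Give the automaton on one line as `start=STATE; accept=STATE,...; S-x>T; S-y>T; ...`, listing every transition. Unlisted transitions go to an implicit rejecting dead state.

start=A; accept=A,K; A-p>B; A-q>C; B-p>D; B-q>E; C-p>E; C-q>F; D-p>G; D-q>H; E-p>H; E-q>F; F-p>F; F-q>F; G-p>I; G-q>J; H-p>J; H-q>F; I-p>A; I-q>K; J-p>K; J-q>F; K-p>C; K-q>F

Handle the two conditions separately and then intersect. The first has 5 states tracking the input length modulo 5; the second has 3 states tracking the count of `q`s, saturating at 2. A product state is a pair (one from each), accepting exactly when both do. Equivalent product states are then merged.
11 states suffice.
       p  q 
>* A   B  C 
   B   D  E 
   C   E  F 
   D   G  H 
   E   H  F 
   F   F  F 
   G   I  J 
   H   J  F 
   I   A  K 
   J   K  F 
 * K   C  F 
(> = start, * = accepting)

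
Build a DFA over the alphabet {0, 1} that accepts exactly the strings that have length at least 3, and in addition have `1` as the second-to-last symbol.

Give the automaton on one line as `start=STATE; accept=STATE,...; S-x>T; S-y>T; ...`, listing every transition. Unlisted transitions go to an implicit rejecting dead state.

start=s0; accept=s3,s4; s0-0>s1; s0-1>s1; s1-0>s1; s1-1>s2; s2-0>s3; s2-1>s4; s3-0>s1; s3-1>s2; s4-0>s3; s4-1>s4

Run two small machines in parallel and take their product. The first has 5 states tracking the input length, saturating at 4; the second has 7 states tracking the last 2 symbols read. A product state is a pair (one from each), accepting exactly when both do. Equivalent product states are then merged.
A 5-state machine:
        0   1  
>  s0   s1  s1 
   s1   s1  s2 
   s2   s3  s4 
 * s3   s1  s2 
 * s4   s3  s4 
(> = start, * = accepting)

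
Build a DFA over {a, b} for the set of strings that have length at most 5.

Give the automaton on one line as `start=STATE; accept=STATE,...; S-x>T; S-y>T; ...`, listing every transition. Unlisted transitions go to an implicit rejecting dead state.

We only need to distinguish lengths 0, 1, …, 5, and '>5'. Chain q0 → q1 → q2 → q3 → q4 → q5 → q6 on every symbol, with q6 looping. Accepting states: {q0, q1, q2, q3, q4, q5}.
7 states suffice.
        a   b  
>* q0   q1  q1 
 * q1   q2  q2 
 * q2   q3  q3 
 * q3   q4  q4 
 * q4   q5  q5 
 * q5   q6  q6 
   q6   q6  q6 
(> = start, * = accepting)

start=q0; accept=q0,q1,q2,q3,q4,q5; q0-a>q1; q0-b>q1; q1-a>q2; q1-b>q2; q2-a>q3; q2-b>q3; q3-a>q4; q3-b>q4; q4-a>q5; q4-b>q5; q5-a>q6; q5-b>q6; q6-a>q6; q6-b>q6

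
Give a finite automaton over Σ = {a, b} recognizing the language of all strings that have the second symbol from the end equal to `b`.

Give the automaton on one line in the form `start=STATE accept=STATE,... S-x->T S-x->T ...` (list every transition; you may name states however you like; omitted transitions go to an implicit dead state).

start=q0 accept=q5,q6 q0-a->q1 q0-b->q2 q1-a->q3 q1-b->q4 q2-a->q5 q2-b->q6 q3-a->q3 q3-b->q4 q4-a->q5 q4-b->q6 q5-a->q3 q5-b->q4 q6-a->q5 q6-b->q6

A DFA must remember the last 2 symbols (since which symbol is second-to-last isn't known until the input ends). Use one state per possible window of the last ≤2 symbols; accept from those whose window starts with `b`.
A 7-state machine:
        a   b  
>  q0   q1  q2 
   q1   q3  q4 
   q2   q5  q6 
   q3   q3  q4 
   q4   q5  q6 
 * q5   q3  q4 
 * q6   q5  q6 
(> = start, * = accepting)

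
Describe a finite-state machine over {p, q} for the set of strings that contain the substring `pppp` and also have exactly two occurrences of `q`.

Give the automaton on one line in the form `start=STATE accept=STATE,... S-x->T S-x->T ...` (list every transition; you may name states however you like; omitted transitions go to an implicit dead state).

start=s0 accept=s15 s0-p->s1 s0-q->s2 s1-p->s3 s1-q->s2 s2-p->s4 s2-q->s5 s3-p->s6 s3-q->s2 s4-p->s7 s4-q->s5 s5-p->s8 s5-q->s9 s6-p->s10 s6-q->s2 s7-p->s11 s7-q->s5 s8-p->s12 s8-q->s9 s9-p->s9 s9-q->s9 s10-p->s10 s10-q->s13 s11-p->s13 s11-q->s5 s12-p->s14 s12-q->s9 s13-p->s13 s13-q->s15 s14-p->s15 s14-q->s9 s15-p->s15 s15-q->s9

Build one automaton per condition and run them in lockstep. One (5 states) tracks whether and how much of `pppp` has been seen; the other (4 states) tracks the count of `q`s, saturating at 3. Each combined state is a pair, one component from each; accept when both components accept. Equivalent product states are then merged.
A 16-state machine:
          p    q  
>  s0     s1   s2 
   s1     s3   s2 
   s2     s4   s5 
   s3     s6   s2 
   s4     s7   s5 
   s5     s8   s9 
   s6    s10   s2 
   s7    s11   s5 
   s8    s12   s9 
   s9     s9   s9 
   s10   s10  s13 
   s11   s13   s5 
   s12   s14   s9 
   s13   s13  s15 
   s14   s15   s9 
 * s15   s15   s9 
(> = start, * = accepting)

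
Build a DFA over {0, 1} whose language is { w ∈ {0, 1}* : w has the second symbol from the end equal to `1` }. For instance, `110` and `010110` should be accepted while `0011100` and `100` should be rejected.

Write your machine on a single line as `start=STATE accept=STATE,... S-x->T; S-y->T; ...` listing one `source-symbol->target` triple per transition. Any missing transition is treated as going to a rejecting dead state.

start=S0; accept=S5,S6; S0-0->S1; S0-1->S2; S1-0->S3; S1-1->S4; S2-0->S5; S2-1->S6; S3-0->S3; S3-1->S4; S4-0->S5; S4-1->S6; S5-0->S3; S5-1->S4; S6-0->S5; S6-1->S6

Because acceptance depends on a position counted from the end, the machine has to buffer the most recent 2 symbols. Make each state the string of the last up-to-2 symbols read; on input `x` shift the window left and append `x`. Accept when the buffered window has length 2 and begins with `1`.
7 states suffice.
        0   1  
>  S0   S1  S2 
   S1   S3  S4 
   S2   S5  S6 
   S3   S3  S4 
   S4   S5  S6 
 * S5   S3  S4 
 * S6   S5  S6 
(> = start, * = accepting)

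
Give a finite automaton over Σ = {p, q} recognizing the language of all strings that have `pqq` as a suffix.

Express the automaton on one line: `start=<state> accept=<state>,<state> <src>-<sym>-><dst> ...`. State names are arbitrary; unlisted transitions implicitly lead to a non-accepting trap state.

Remember how much of `pqq` the current input suffix matches. State A means no match yet; B means the last symbol is `p`; C means the last 2 symbols are `pq`; D means the last 3 symbols are `pqq`. Only D accepts. On a mismatch, fall back to the longest proper suffix that is still a prefix of `pqq`.
A 4-state machine:
       p  q 
>  A   B  A 
   B   B  C 
   C   B  D 
 * D   B  A 
(> = start, * = accepting)

start=A accept=D A-p->B A-q->A B-p->B B-q->C C-p->B C-q->D D-p->B D-q->A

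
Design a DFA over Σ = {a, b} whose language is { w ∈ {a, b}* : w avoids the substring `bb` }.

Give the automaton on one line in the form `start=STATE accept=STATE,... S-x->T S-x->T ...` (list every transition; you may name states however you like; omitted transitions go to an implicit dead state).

Track partial matches of the forbidden pattern `bb`. State q2 is a dead state reached once `bb` has occurred; every other state accepts. q0 means no part of `bb` is currently matched.
A 3-state machine:
        a   b  
>* q0   q0  q1 
 * q1   q0  q2 
   q2   q2  q2 
(> = start, * = accepting)

start=q0 accept=q0,q1 q0-a->q0 q0-b->q1 q1-a->q0 q1-b->q2 q2-a->q2 q2-b->q2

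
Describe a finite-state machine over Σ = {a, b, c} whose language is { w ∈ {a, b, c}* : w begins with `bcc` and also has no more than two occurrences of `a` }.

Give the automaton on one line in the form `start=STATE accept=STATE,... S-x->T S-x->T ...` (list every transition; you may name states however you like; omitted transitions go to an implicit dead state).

Run two small machines in parallel and take their product. The first has 5 states tracking whether the input so far still matches the prefix `bcc`; the second has 4 states tracking the count of `a`s, saturating at 3. A product state is a pair (one from each), accepting exactly when both do.
          a    b    c  
>  q0     q1   q2   q3 
   q1     q4   q1   q1 
   q2     q1   q3   q5 
   q3     q1   q3   q3 
   q4     q6   q4   q4 
   q5     q1   q3   q7 
   q6     q6   q6   q6 
 * q7     q8   q7   q7 
 * q8     q9   q8   q8 
 * q9    q10   q9   q9 
   q10   q10  q10  q10 
(> = start, * = accepting)

start=q0 accept=q7,q8,q9 q0-a->q1 q0-b->q2 q0-c->q3 q1-a->q4 q1-b->q1 q1-c->q1 q2-a->q1 q2-b->q3 q2-c->q5 q3-a->q1 q3-b->q3 q3-c->q3 q4-a->q6 q4-b->q4 q4-c->q4 q5-a->q1 q5-b->q3 q5-c->q7 q6-a->q6 q6-b->q6 q6-c->q6 q7-a->q8 q7-b->q7 q7-c->q7 q8-a->q9 q8-b->q8 q8-c->q8 q9-a->q10 q9-b->q9 q9-c->q9 q10-a->q10 q10-b->q10 q10-c->q10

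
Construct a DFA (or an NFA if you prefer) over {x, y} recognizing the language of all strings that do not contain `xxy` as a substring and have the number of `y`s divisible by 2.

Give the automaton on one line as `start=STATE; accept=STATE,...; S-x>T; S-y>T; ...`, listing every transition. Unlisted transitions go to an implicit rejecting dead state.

start=q0; accept=q0,q1,q3; q0-x>q1; q0-y>q2; q1-x>q3; q1-y>q2; q2-x>q4; q2-y>q0; q3-x>q3; q3-y>q5; q4-x>q5; q4-y>q0; q5-x>q5; q5-y>q5

Run two small machines in parallel and take their product. The first has 4 states tracking partial matches of the forbidden pattern `xxy`; the second has 2 states tracking the count of `y`s modulo 2. A product state is a pair (one from each), accepting exactly when both do. Minimizing collapses redundant product states.
With 6 states:
        x   y  
>* q0   q1  q2 
 * q1   q3  q2 
   q2   q4  q0 
 * q3   q3  q5 
   q4   q5  q0 
   q5   q5  q5 
(> = start, * = accepting)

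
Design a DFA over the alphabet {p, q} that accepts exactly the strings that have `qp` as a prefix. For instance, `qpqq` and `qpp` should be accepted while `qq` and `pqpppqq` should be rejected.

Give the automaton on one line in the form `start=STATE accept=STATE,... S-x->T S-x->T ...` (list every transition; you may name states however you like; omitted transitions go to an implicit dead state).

Walk along `qp` while the input agrees: from s0 take `q` to s1, and so on. Any deviation drops to the rejecting sink s3. Once s2 is reached the prefix is confirmed and every continuation is accepted.
4 states suffice.
        p   q  
>  s0   s3  s1 
   s1   s2  s3 
 * s2   s2  s2 
   s3   s3  s3 
(> = start, * = accepting)

start=s0 accept=s2 s0-p->s3 s0-q->s1 s1-p->s2 s1-q->s3 s2-p->s2 s2-q->s2 s3-p->s3 s3-q->s3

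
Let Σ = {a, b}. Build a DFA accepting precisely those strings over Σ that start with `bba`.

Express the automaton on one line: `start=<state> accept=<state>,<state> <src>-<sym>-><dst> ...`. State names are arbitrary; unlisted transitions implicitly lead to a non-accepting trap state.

start=S0 accept=S3 S0-a->S4 S0-b->S1 S1-a->S4 S1-b->S2 S2-a->S3 S2-b->S4 S3-a->S3 S3-b->S3 S4-a->S4 S4-b->S4

Check the first 3 symbols one by one: S0 through S2 record how many have matched `bba` so far; any wrong symbol goes to the dead state S4. After all 3 match we enter the accepting sink S3.
With 5 states:
        a   b  
>  S0   S4  S1 
   S1   S4  S2 
   S2   S3  S4 
 * S3   S3  S3 
   S4   S4  S4 
(> = start, * = accepting)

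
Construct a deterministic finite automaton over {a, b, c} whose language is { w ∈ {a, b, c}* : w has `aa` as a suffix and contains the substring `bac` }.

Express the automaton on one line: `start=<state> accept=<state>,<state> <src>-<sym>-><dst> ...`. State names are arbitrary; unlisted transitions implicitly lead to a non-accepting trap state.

Handle the two conditions separately and then intersect. The first has 3 states tracking how much of the suffix `aa` has currently been matched; the second has 4 states tracking whether and how much of `bac` has been seen. A product state is a pair (one from each), accepting exactly when both do. Minimizing collapses redundant product states.
        a   b   c  
>  S0   S0  S1  S0 
   S1   S2  S1  S0 
   S2   S0  S1  S3 
   S3   S4  S3  S3 
   S4   S5  S3  S3 
 * S5   S5  S3  S3 
(> = start, * = accepting)

start=S0 accept=S5 S0-a->S0 S0-b->S1 S0-c->S0 S1-a->S2 S1-b->S1 S1-c->S0 S2-a->S0 S2-b->S1 S2-c->S3 S3-a->S4 S3-b->S3 S3-c->S3 S4-a->S5 S4-b->S3 S4-c->S3 S5-a->S5 S5-b->S3 S5-c->S3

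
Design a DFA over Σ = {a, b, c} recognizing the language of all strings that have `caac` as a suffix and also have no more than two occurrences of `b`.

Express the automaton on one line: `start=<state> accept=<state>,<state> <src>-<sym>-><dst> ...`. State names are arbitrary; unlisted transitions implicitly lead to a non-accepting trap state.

Run two small machines in parallel and take their product. One (5 states) tracks how much of the suffix `caac` has currently been matched; the other (4 states) tracks the count of `b`s, saturating at 3. Each combined state is a pair, one component from each; accept when both components accept. After merging equivalent states the machine shrinks.
          a    b    c  
>  q0     q0   q1   q2 
   q1     q1   q3   q4 
   q2     q5   q1   q2 
   q3     q3   q6   q7 
   q4     q8   q3   q4 
   q5     q9   q1   q2 
   q6     q6   q6   q6 
   q7    q10   q6   q7 
   q8    q11   q3   q4 
   q9     q0   q1  q12 
   q10   q13   q6   q7 
   q11    q1   q3  q14 
 * q12    q5   q1   q2 
   q13    q3   q6  q15 
 * q14    q8   q3   q4 
 * q15   q10   q6   q7 
(> = start, * = accepting)

start=q0 accept=q12,q14,q15 q0-a->q0 q0-b->q1 q0-c->q2 q1-a->q1 q1-b->q3 q1-c->q4 q2-a->q5 q2-b->q1 q2-c->q2 q3-a->q3 q3-b->q6 q3-c->q7 q4-a->q8 q4-b->q3 q4-c->q4 q5-a->q9 q5-b->q1 q5-c->q2 q6-a->q6 q6-b->q6 q6-c->q6 q7-a->q10 q7-b->q6 q7-c->q7 q8-a->q11 q8-b->q3 q8-c->q4 q9-a->q0 q9-b->q1 q9-c->q12 q10-a->q13 q10-b->q6 q10-c->q7 q11-a->q1 q11-b->q3 q11-c->q14 q12-a->q5 q12-b->q1 q12-c->q2 q13-a->q3 q13-b->q6 q13-c->q15 q14-a->q8 q14-b->q3 q14-c->q4 q15-a->q10 q15-b->q6 q15-c->q7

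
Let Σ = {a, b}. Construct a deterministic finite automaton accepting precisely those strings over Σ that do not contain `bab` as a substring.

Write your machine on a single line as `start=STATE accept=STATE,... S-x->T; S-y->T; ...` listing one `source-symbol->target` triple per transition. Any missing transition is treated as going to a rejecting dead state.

start=q0; accept=q0,q1,q2; q0-a->q0; q0-b->q1; q1-a->q2; q1-b->q1; q2-a->q0; q2-b->q3; q3-a->q3; q3-b->q3

Track partial matches of the forbidden pattern `bab`. State q3 is a dead state reached once `bab` has occurred; every other state accepts. q0 means no part of `bab` is currently matched.
4 states suffice.
        a   b  
>* q0   q0  q1 
 * q1   q2  q1 
 * q2   q0  q3 
   q3   q3  q3 
(> = start, * = accepting)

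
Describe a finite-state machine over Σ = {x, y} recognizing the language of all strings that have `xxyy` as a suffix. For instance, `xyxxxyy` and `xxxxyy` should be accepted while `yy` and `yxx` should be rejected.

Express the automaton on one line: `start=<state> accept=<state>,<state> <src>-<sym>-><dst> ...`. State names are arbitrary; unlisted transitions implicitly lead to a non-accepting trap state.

Remember how much of `xxyy` the current input suffix matches. State q0 means no match yet; q1 means the last symbol is `x`; q2 means the last 2 symbols are `xx`; q3 means the last 3 symbols are `xxy`; q4 means the last 4 symbols are `xxyy`. Only q4 accepts. On a mismatch, fall back to the longest proper suffix that is still a prefix of `xxyy`.
        x   y  
>  q0   q1  q0 
   q1   q2  q0 
   q2   q2  q3 
   q3   q1  q4 
 * q4   q1  q0 
(> = start, * = accepting)

start=q0 accept=q4 q0-x->q1 q0-y->q0 q1-x->q2 q1-y->q0 q2-x->q2 q2-y->q3 q3-x->q1 q3-y->q4 q4-x->q1 q4-y->q0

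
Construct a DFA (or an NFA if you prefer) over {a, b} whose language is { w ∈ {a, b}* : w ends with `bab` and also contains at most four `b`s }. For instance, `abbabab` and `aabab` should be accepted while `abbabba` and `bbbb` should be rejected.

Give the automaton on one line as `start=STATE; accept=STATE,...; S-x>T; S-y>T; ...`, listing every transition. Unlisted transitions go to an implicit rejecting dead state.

start=S0; accept=S5,S9,S12; S0-a>S0; S0-b>S1; S1-a>S2; S1-b>S3; S2-a>S4; S2-b>S5; S3-a>S6; S3-b>S7; S4-a>S4; S4-b>S3; S5-a>S6; S5-b>S7; S6-a>S8; S6-b>S9; S7-a>S10; S7-b>S11; S8-a>S8; S8-b>S7; S9-a>S10; S9-b>S11; S10-a>S11; S10-b>S12; S11-a>S11; S11-b>S11; S12-a>S11; S12-b>S11

Handle the two conditions separately and then intersect. One (4 states) tracks how much of the suffix `bab` has currently been matched; the other (6 states) tracks the count of `b`s, saturating at 5. Each combined state is a pair, one component from each; accept when both components accept. After merging equivalent states the machine shrinks.
With 13 states:
          a    b  
>  S0     S0   S1 
   S1     S2   S3 
   S2     S4   S5 
   S3     S6   S7 
   S4     S4   S3 
 * S5     S6   S7 
   S6     S8   S9 
   S7    S10  S11 
   S8     S8   S7 
 * S9    S10  S11 
   S10   S11  S12 
   S11   S11  S11 
 * S12   S11  S11 
(> = start, * = accepting)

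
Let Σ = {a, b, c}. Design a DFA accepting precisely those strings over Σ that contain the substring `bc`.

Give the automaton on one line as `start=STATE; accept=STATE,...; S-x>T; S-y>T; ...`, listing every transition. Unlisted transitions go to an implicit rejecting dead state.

States S0..S1 record the length of the longest prefix of `bc` that matches the current input suffix. Reaching S2 means `bc` has been seen, and we stay there forever. Accept from S2.
A 3-state machine:
        a   b   c  
>  S0   S0  S1  S0 
   S1   S0  S1  S2 
 * S2   S2  S2  S2 
(> = start, * = accepting)

start=S0; accept=S2; S0-a>S0; S0-b>S1; S0-c>S0; S1-a>S0; S1-b>S1; S1-c>S2; S2-a>S2; S2-b>S2; S2-c>S2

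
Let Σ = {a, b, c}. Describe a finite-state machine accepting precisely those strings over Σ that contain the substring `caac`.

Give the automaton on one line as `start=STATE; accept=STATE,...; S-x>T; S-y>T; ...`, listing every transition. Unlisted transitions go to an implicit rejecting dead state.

Track how much of `caac` has been matched so far: state q0 is no progress, q4 is the absorbing accept state reached once `caac` has occurred. Intermediate states record partial matches; on a mismatch, fall back to the longest reusable overlap.
5 states suffice.
        a   b   c  
>  q0   q0  q0  q1 
   q1   q2  q0  q1 
   q2   q3  q0  q1 
   q3   q0  q0  q4 
 * q4   q4  q4  q4 
(> = start, * = accepting)

start=q0; accept=q4; q0-a>q0; q0-b>q0; q0-c>q1; q1-a>q2; q1-b>q0; q1-c>q1; q2-a>q3; q2-b>q0; q2-c>q1; q3-a>q0; q3-b>q0; q3-c>q4; q4-a>q4; q4-b>q4; q4-c>q4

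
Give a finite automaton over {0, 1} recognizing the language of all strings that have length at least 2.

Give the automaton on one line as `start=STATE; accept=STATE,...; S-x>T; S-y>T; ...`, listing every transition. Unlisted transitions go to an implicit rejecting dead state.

Count input length up to 3: every symbol moves from A toward D, which means 'more than 2' and absorbs. Accept from {C, D}.
4 states suffice.
       0  1 
>  A   B  B 
   B   C  C 
 * C   D  D 
 * D   D  D 
(> = start, * = accepting)

start=A; accept=C,D; A-0>B; A-1>B; B-0>C; B-1>C; C-0>D; C-1>D; D-0>D; D-1>D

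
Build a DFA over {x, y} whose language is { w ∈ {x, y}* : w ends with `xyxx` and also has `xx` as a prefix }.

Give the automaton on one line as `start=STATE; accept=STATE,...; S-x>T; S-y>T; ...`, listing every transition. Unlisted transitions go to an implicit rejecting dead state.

start=s0; accept=s11; s0-x>s1; s0-y>s2; s1-x>s3; s1-y>s4; s2-x>s5; s2-y>s2; s3-x>s3; s3-y>s6; s4-x>s7; s4-y>s2; s5-x>s5; s5-y>s4; s6-x>s8; s6-y>s9; s7-x>s10; s7-y>s4; s8-x>s11; s8-y>s6; s9-x>s3; s9-y>s9; s10-x>s5; s10-y>s4; s11-x>s3; s11-y>s6

Run two small machines in parallel and take their product. One (5 states) tracks how much of the suffix `xyxx` has currently been matched; the other (4 states) tracks whether the input so far still matches the prefix `xx`. Each combined state is a pair, one component from each; accept when both components accept.
12 states suffice.
          x    y  
>  s0     s1   s2 
   s1     s3   s4 
   s2     s5   s2 
   s3     s3   s6 
   s4     s7   s2 
   s5     s5   s4 
   s6     s8   s9 
   s7    s10   s4 
   s8    s11   s6 
   s9     s3   s9 
   s10    s5   s4 
 * s11    s3   s6 
(> = start, * = accepting)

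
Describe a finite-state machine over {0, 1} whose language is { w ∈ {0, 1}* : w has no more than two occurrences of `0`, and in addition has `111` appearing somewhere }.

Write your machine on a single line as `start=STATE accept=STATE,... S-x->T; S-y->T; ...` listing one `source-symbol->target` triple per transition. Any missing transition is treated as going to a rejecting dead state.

start=q0; accept=q9,q12,q14; q0-0->q1; q0-1->q2; q1-0->q3; q1-1->q4; q2-0->q1; q2-1->q5; q3-0->q6; q3-1->q7; q4-0->q3; q4-1->q8; q5-0->q1; q5-1->q9; q6-0->q6; q6-1->q10; q7-0->q6; q7-1->q11; q8-0->q3; q8-1->q12; q9-0->q12; q9-1->q9; q10-0->q6; q10-1->q13; q11-0->q6; q11-1->q14; q12-0->q14; q12-1->q12; q13-0->q6; q13-1->q15; q14-0->q15; q14-1->q14; q15-0->q15; q15-1->q15

Handle the two conditions separately and then intersect. The first has 4 states tracking the count of `0`s, saturating at 3; the second has 4 states tracking whether and how much of `111` has been seen. A product state is a pair (one from each), accepting exactly when both do.
With 16 states:
          0    1  
>  q0     q1   q2 
   q1     q3   q4 
   q2     q1   q5 
   q3     q6   q7 
   q4     q3   q8 
   q5     q1   q9 
   q6     q6  q10 
   q7     q6  q11 
   q8     q3  q12 
 * q9    q12   q9 
   q10    q6  q13 
   q11    q6  q14 
 * q12   q14  q12 
   q13    q6  q15 
 * q14   q15  q14 
   q15   q15  q15 
(> = start, * = accepting)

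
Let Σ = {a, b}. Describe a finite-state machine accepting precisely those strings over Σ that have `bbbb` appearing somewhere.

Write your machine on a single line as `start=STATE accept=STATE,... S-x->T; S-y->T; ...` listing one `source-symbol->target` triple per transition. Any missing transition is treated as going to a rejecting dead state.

States q0..q3 record the length of the longest prefix of `bbbb` that matches the current input suffix. Reaching q4 means `bbbb` has been seen, and we stay there forever. Accept from q4.
        a   b  
>  q0   q0  q1 
   q1   q0  q2 
   q2   q0  q3 
   q3   q0  q4 
 * q4   q4  q4 
(> = start, * = accepting)

start=q0; accept=q4; q0-a->q0; q0-b->q1; q1-a->q0; q1-b->q2; q2-a->q0; q2-b->q3; q3-a->q0; q3-b->q4; q4-a->q4; q4-b->q4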